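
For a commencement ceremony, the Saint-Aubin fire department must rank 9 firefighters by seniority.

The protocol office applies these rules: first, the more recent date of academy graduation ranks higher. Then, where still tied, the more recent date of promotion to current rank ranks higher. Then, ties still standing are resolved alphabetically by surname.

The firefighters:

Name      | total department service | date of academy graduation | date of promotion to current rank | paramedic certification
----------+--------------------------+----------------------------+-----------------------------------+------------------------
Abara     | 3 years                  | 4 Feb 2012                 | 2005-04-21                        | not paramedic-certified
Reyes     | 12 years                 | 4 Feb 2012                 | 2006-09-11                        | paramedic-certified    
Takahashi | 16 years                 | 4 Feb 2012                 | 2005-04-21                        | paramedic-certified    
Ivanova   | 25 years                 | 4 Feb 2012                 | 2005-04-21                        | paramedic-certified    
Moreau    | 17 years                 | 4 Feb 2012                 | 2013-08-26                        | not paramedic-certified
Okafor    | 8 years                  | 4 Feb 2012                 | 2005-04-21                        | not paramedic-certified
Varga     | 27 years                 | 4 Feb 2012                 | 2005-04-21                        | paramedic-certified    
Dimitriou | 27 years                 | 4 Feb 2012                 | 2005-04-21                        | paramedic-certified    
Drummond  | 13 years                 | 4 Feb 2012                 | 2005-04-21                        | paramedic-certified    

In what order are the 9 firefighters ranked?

By date of academy graduation (later first): Moreau, Reyes, Abara, Dimitriou, Drummond, Ivanova, Okafor, Takahashi and Varga (each 4 Feb 2012).
Among Moreau, Reyes, Abara, Dimitriou, Drummond, Ivanova, Okafor, Takahashi and Varga, by date of promotion to current rank (later first): Moreau (2013-08-26) before Reyes (2006-09-11) before Abara, Dimitriou, Drummond, Ivanova, Okafor, Takahashi and Varga (2005-04-21).
Among Abara, Dimitriou, Drummond, Ivanova, Okafor, Takahashi and Varga, alphabetically by surname: Abara before Dimitriou before Drummond before Ivanova before Okafor before Takahashi before Varga.
Full order: Moreau, Reyes, Abara, Dimitriou, Drummond, Ivanova, Okafor, Takahashi, Varga.

Moreau, Reyes, Abara, Dimitriou, Drummond, Ivanova, Okafor, Takahashi, Varga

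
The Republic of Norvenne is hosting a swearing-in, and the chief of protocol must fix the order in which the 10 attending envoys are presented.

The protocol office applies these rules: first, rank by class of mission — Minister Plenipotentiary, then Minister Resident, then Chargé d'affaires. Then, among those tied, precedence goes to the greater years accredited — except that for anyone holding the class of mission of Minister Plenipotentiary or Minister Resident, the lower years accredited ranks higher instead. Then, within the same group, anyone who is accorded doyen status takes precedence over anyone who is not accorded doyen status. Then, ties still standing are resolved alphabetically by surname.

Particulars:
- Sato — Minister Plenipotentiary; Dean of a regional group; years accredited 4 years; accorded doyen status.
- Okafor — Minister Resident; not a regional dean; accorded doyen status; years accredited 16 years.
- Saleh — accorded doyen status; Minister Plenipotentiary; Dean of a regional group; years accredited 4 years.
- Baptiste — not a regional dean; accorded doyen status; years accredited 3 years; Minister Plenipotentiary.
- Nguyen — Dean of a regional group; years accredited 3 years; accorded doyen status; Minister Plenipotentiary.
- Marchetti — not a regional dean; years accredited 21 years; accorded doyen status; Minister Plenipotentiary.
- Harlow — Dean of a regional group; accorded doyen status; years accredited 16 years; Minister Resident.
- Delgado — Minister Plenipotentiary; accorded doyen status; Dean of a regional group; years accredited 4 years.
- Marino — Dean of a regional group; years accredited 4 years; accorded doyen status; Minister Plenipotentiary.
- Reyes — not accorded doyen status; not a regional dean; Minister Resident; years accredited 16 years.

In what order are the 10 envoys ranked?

Baptiste, Nguyen, Delgado, Marino, Saleh, Sato, Marchetti, Harlow, Okafor, Reyes

By class of mission: Baptiste, Nguyen, Delgado, Marino, Saleh, Sato and Marchetti (Minister Plenipotentiary); then Harlow, Okafor and Reyes (Minister Resident).
Among Baptiste, Nguyen, Delgado, Marino, Saleh, Sato and Marchetti, by years accredited (lower first) (reversed rule for this group): Baptiste and Nguyen (3 years) before Delgado, Marino, Saleh and Sato (4 years) before Marchetti (21 years).
Baptiste and Nguyen are each accorded doyen status, so the next rule applies.
Among Baptiste and Nguyen, alphabetically by surname: Baptiste before Nguyen.
Delgado, Marino, Saleh and Sato are each accorded doyen status, so the next rule applies.
Among Delgado, Marino, Saleh and Sato, alphabetically by surname: Delgado before Marino before Saleh before Sato.
Harlow, Okafor and Reyes all have years accredited 16 years, so the next rule applies.
Among Harlow, Okafor and Reyes, accorded doyen status before not accorded doyen status: Harlow and Okafor (accorded doyen status) before Reyes (not accorded doyen status).
Among Harlow and Okafor, alphabetically by surname: Harlow before Okafor.
Full order: Baptiste, Nguyen, Delgado, Marino, Saleh, Sato, Marchetti, Harlow, Okafor, Reyes.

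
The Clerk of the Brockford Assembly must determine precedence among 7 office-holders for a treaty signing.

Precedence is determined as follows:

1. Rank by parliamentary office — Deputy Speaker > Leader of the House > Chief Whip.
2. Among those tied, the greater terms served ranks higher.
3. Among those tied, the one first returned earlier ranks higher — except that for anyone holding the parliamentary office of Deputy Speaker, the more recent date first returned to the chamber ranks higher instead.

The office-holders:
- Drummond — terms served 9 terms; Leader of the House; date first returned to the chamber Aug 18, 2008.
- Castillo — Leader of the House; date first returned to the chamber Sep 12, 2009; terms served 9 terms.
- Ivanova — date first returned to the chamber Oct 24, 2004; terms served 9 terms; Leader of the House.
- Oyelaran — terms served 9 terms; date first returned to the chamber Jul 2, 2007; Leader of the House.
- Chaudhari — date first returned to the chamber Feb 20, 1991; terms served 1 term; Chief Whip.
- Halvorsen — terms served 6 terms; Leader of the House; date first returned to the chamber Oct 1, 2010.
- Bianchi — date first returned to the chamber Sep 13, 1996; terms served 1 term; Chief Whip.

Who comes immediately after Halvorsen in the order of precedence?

By parliamentary office: Ivanova, Oyelaran, Drummond, Castillo and Halvorsen (Leader of the House); then Chaudhari and Bianchi (Chief Whip).
Among Ivanova, Oyelaran, Drummond, Castillo and Halvorsen, by terms served (higher first): Ivanova, Oyelaran, Drummond and Castillo (9 terms) before Halvorsen (6 terms).
Among Ivanova, Oyelaran, Drummond and Castillo, by date first returned to the chamber (earlier first): Ivanova (Oct 24, 2004) before Oyelaran (Jul 2, 2007) before Drummond (Aug 18, 2008) before Castillo (Sep 12, 2009).
Chaudhari and Bianchi both have terms served 1 term, so the next rule applies.
Among Chaudhari and Bianchi, by date first returned to the chamber (earlier first): Chaudhari (Feb 20, 1991) before Bianchi (Sep 13, 1996).
Order: Ivanova, Oyelaran, Drummond, Castillo, Halvorsen, Chaudhari, Bianchi.

Chaudhari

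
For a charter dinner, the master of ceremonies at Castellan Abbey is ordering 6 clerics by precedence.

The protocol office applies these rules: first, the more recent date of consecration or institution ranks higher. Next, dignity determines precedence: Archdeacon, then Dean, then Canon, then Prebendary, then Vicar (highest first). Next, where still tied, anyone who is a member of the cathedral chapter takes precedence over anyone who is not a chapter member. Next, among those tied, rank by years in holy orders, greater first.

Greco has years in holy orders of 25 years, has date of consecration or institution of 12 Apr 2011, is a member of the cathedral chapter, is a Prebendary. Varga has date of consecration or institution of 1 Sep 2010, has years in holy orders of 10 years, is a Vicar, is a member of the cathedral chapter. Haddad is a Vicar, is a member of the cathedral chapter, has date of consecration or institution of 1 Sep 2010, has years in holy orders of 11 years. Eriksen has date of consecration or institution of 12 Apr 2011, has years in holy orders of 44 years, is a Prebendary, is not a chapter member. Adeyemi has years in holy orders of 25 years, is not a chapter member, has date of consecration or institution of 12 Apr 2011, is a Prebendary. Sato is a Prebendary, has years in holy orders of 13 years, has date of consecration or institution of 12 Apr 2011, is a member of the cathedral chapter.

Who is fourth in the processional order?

Adeyemi

By date of consecration or institution (later first): Greco, Sato, Eriksen and Adeyemi (each 12 Apr 2011); then Haddad and Varga (both 1 Sep 2010).
Greco, Sato, Eriksen and Adeyemi are each Prebendary, so the next rule applies.
Among Greco, Sato, Eriksen and Adeyemi, a member of the cathedral chapter before not a chapter member: Greco and Sato (a member of the cathedral chapter) before Eriksen and Adeyemi (not a chapter member).
Among Greco and Sato, by years in holy orders (higher first): Greco (25 years) before Sato (13 years).
Among Eriksen and Adeyemi, by years in holy orders (higher first): Eriksen (44 years) before Adeyemi (25 years).
Haddad and Varga are each Vicar, so the next rule applies.
Haddad and Varga are each a member of the cathedral chapter, so the next rule applies.
Among Haddad and Varga, by years in holy orders (higher first): Haddad (11 years) before Varga (10 years).
Order: Greco, Sato, Eriksen, Adeyemi, Haddad, Varga.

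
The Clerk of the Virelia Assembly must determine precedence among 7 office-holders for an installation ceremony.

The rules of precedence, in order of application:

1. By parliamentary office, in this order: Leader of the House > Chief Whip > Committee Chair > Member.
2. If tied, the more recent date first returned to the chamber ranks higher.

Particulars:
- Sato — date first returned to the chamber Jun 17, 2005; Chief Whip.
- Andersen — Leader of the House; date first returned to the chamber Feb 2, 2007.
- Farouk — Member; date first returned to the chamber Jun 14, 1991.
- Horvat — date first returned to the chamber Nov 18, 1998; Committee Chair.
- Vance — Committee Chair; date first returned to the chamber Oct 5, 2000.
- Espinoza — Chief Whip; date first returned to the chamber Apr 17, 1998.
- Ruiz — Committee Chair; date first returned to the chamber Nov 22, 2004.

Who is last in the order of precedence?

Farouk

By parliamentary office: Andersen (Leader of the House); then Sato and Espinoza (Chief Whip); then Ruiz, Vance and Horvat (Committee Chair); then Farouk (Member).
Among Sato and Espinoza, by date first returned to the chamber (later first): Sato (Jun 17, 2005) before Espinoza (Apr 17, 1998).
Among Ruiz, Vance and Horvat, by date first returned to the chamber (later first): Ruiz (Nov 22, 2004) before Vance (Oct 5, 2000) before Horvat (Nov 18, 1998).
Order: Andersen, Sato, Espinoza, Ruiz, Vance, Horvat, Farouk.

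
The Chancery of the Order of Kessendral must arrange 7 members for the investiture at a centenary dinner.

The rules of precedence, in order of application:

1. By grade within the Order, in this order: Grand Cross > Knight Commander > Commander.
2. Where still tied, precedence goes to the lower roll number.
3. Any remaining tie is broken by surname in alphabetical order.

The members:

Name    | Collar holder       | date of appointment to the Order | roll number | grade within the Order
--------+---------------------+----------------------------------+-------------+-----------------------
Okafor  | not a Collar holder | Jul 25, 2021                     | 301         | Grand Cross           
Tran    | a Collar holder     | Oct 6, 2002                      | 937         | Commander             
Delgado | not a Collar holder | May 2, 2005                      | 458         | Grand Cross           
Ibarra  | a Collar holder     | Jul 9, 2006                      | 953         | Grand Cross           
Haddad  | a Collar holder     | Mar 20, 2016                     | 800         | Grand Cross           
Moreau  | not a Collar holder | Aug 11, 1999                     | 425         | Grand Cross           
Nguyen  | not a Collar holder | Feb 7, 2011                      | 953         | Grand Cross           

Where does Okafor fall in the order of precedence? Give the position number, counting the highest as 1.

1

By grade within the Order: Okafor, Moreau, Delgado, Haddad, Ibarra and Nguyen (Grand Cross); then Tran (Commander).
Among Okafor, Moreau, Delgado, Haddad, Ibarra and Nguyen, by roll number (lower first): Okafor (301) before Moreau (425) before Delgado (458) before Haddad (800) before Ibarra and Nguyen (953).
Among Ibarra and Nguyen, alphabetically by surname: Ibarra before Nguyen.
Order: Okafor, Moreau, Delgado, Haddad, Ibarra, Nguyen, Tran. So position 1.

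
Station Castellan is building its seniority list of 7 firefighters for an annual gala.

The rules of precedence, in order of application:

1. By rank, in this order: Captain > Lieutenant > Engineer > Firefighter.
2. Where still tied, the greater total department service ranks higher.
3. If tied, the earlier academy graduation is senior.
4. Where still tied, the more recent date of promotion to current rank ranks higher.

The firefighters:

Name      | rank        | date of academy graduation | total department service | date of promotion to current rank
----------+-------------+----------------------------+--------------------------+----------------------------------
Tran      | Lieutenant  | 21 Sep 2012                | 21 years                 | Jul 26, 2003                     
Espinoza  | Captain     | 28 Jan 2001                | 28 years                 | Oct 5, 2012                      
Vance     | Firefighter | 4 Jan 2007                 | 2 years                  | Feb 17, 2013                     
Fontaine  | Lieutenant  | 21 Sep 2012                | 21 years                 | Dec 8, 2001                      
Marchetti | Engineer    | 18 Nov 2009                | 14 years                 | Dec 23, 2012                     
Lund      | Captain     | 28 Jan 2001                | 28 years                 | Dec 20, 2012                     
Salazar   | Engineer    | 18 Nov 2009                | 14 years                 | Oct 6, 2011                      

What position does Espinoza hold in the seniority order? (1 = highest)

2

By rank: Lund and Espinoza (Captain); then Tran and Fontaine (Lieutenant); then Marchetti and Salazar (Engineer); then Vance (Firefighter).
Lund and Espinoza both have total department service 28 years, so the next rule applies.
Lund and Espinoza both have date of academy graduation 28 Jan 2001, so the next rule applies.
Among Lund and Espinoza, by date of promotion to current rank (later first): Lund (Dec 20, 2012) before Espinoza (Oct 5, 2012).
Tran and Fontaine both have total department service 21 years, so the next rule applies.
Tran and Fontaine both have date of academy graduation 21 Sep 2012, so the next rule applies.
Among Tran and Fontaine, by date of promotion to current rank (later first): Tran (Jul 26, 2003) before Fontaine (Dec 8, 2001).
Marchetti and Salazar both have total department service 14 years, so the next rule applies.
Marchetti and Salazar both have date of academy graduation 18 Nov 2009, so the next rule applies.
Among Marchetti and Salazar, by date of promotion to current rank (later first): Marchetti (Dec 23, 2012) before Salazar (Oct 6, 2011).
Order: Lund, Espinoza, Tran, Fontaine, Marchetti, Salazar, Vance. So position 2.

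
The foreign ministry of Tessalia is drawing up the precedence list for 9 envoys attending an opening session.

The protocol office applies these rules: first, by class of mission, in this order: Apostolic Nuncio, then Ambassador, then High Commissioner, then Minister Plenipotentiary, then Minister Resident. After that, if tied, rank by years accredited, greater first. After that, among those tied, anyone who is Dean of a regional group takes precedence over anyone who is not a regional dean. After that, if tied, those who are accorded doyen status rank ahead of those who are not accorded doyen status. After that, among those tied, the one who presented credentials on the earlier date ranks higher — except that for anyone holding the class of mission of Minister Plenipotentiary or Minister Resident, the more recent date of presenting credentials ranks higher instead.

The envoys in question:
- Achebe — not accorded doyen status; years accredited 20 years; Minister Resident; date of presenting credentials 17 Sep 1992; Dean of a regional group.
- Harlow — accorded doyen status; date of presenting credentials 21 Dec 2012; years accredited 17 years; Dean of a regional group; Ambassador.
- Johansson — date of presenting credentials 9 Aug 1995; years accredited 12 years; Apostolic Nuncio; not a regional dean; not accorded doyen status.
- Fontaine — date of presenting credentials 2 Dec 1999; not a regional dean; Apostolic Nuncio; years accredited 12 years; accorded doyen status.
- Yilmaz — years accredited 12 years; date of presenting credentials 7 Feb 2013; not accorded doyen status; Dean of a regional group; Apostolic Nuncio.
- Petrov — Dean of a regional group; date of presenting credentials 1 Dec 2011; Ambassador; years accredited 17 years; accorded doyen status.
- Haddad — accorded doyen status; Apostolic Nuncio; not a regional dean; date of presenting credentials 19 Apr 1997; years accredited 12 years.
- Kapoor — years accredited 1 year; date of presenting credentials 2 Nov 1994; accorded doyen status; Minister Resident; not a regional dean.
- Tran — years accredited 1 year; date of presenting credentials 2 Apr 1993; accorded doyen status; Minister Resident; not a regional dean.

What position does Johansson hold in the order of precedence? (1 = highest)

By class of mission: Yilmaz, Haddad, Fontaine and Johansson (Apostolic Nuncio); then Petrov and Harlow (Ambassador); then Achebe, Kapoor and Tran (Minister Resident).
Yilmaz, Haddad, Fontaine and Johansson all have years accredited 12 years, so the next rule applies.
Among Yilmaz, Haddad, Fontaine and Johansson, Dean of a regional group before not a regional dean: Yilmaz (Dean of a regional group) before Haddad, Fontaine and Johansson (not a regional dean).
Among Haddad, Fontaine and Johansson, accorded doyen status before not accorded doyen status: Haddad and Fontaine (accorded doyen status) before Johansson (not accorded doyen status).
Among Haddad and Fontaine, by date of presenting credentials (earlier first): Haddad (19 Apr 1997) before Fontaine (2 Dec 1999).
Petrov and Harlow both have years accredited 17 years, so the next rule applies.
Petrov and Harlow are each Dean of a regional group, so the next rule applies.
Petrov and Harlow are each accorded doyen status, so the next rule applies.
Among Petrov and Harlow, by date of presenting credentials (earlier first): Petrov (1 Dec 2011) before Harlow (21 Dec 2012).
Among Achebe, Kapoor and Tran, by years accredited (higher first): Achebe (20 years) before Kapoor and Tran (1 year).
Kapoor and Tran are each not a regional dean, so the next rule applies.
Kapoor and Tran are each accorded doyen status, so the next rule applies.
Among Kapoor and Tran, by date of presenting credentials (later first) (reversed rule for this group): Kapoor (2 Nov 1994) before Tran (2 Apr 1993).
Order: Yilmaz, Haddad, Fontaine, Johansson, Petrov, Harlow, Achebe, Kapoor, Tran. So position 4.

4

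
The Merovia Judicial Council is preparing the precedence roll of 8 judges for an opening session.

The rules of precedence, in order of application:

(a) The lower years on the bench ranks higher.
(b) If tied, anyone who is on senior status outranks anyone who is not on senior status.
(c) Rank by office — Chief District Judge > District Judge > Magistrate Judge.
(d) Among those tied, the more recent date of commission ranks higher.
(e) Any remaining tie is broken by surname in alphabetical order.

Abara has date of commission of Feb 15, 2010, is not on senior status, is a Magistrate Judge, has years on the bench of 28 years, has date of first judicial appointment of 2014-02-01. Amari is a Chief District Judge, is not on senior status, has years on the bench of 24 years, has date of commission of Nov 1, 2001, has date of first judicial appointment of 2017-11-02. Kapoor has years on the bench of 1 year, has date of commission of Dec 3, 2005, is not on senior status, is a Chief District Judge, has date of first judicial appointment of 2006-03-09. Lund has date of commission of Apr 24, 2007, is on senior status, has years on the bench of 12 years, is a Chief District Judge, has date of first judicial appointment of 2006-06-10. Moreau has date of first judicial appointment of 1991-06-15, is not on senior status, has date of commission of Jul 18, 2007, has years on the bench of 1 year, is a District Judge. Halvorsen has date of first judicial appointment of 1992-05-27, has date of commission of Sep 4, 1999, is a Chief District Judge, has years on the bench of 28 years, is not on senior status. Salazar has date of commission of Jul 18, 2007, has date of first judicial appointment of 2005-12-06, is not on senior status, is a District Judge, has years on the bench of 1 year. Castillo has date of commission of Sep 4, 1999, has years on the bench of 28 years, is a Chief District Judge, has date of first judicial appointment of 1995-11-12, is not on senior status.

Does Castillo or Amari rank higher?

Amari

By years on the bench (lower first): Kapoor, Moreau and Salazar (each 1 year); then Lund (12 years); then Amari (24 years); then Castillo, Halvorsen and Abara (each 28 years).
Kapoor, Moreau and Salazar are each not on senior status, so the next rule applies.
Among Kapoor, Moreau and Salazar, by office: Kapoor (Chief District Judge) before Moreau and Salazar (District Judge).
Moreau and Salazar both have date of commission Jul 18, 2007, so the next rule applies.
Among Moreau and Salazar, alphabetically by surname: Moreau before Salazar.
Castillo, Halvorsen and Abara are each not on senior status, so the next rule applies.
Among Castillo, Halvorsen and Abara, by office: Castillo and Halvorsen (Chief District Judge) before Abara (Magistrate Judge).
Castillo and Halvorsen both have date of commission Sep 4, 1999, so the next rule applies.
Among Castillo and Halvorsen, alphabetically by surname: Castillo before Halvorsen.
So Amari takes precedence.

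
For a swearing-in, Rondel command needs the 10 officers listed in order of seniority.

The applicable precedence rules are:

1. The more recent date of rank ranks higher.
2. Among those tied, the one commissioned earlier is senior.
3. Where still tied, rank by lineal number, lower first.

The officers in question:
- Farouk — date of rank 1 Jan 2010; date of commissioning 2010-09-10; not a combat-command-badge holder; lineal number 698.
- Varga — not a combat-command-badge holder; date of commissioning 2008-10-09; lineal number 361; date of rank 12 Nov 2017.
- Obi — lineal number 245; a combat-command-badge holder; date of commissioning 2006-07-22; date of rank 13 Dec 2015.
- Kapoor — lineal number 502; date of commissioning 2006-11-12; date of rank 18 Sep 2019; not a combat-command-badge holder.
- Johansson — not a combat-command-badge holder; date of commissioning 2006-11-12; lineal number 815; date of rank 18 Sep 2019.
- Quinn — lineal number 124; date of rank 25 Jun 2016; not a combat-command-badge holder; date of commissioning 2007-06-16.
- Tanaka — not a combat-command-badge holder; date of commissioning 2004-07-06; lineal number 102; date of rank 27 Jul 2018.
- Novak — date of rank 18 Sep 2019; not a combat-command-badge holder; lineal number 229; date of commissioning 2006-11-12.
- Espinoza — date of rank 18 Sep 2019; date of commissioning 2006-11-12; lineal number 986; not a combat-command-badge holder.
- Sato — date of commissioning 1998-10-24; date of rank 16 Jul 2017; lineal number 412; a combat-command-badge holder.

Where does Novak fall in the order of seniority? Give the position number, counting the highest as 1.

By date of rank (later first): Novak, Kapoor, Johansson and Espinoza (each 18 Sep 2019); then Tanaka (27 Jul 2018); then Varga (12 Nov 2017); then Sato (16 Jul 2017); then Quinn (25 Jun 2016); then Obi (13 Dec 2015); then Farouk (1 Jan 2010).
Novak, Kapoor, Johansson and Espinoza all have date of commissioning 2006-11-12, so the next rule applies.
Among Novak, Kapoor, Johansson and Espinoza, by lineal number (lower first): Novak (229) before Kapoor (502) before Johansson (815) before Espinoza (986).
Order: Novak, Kapoor, Johansson, Espinoza, Tanaka, Varga, Sato, Quinn, Obi, Farouk. So position 1.

1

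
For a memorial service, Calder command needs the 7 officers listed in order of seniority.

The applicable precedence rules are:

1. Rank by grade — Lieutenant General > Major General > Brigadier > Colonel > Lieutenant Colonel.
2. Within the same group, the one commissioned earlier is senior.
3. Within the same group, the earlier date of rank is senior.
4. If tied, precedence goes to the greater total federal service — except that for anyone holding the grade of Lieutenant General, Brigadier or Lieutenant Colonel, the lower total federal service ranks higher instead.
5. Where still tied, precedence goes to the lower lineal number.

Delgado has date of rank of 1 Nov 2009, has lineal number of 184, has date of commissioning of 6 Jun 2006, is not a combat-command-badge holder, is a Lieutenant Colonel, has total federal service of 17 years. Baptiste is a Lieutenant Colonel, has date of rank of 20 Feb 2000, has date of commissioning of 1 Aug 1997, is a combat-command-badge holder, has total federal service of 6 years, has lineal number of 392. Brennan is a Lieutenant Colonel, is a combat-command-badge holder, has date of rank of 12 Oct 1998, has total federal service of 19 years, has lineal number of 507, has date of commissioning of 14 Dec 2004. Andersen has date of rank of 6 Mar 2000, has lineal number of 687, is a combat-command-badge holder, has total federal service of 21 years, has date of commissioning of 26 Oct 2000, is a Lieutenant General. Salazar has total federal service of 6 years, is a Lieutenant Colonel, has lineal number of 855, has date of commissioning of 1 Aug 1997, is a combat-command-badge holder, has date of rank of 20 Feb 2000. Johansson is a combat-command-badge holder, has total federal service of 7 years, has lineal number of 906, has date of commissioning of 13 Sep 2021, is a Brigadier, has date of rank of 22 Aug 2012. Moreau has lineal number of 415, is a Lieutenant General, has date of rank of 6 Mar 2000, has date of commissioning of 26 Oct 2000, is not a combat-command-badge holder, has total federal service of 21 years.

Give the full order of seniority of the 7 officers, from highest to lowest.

Moreau, Andersen, Johansson, Baptiste, Salazar, Brennan, Delgado

By grade: Moreau and Andersen (Lieutenant General); then Johansson (Brigadier); then Baptiste, Salazar, Brennan and Delgado (Lieutenant Colonel).
Moreau and Andersen both have date of commissioning 26 Oct 2000, so the next rule applies.
Moreau and Andersen both have date of rank 6 Mar 2000, so the next rule applies.
Moreau and Andersen both have total federal service 21 years, so the next rule applies.
Among Moreau and Andersen, by lineal number (lower first): Moreau (415) before Andersen (687).
Among Baptiste, Salazar, Brennan and Delgado, by date of commissioning (earlier first): Baptiste and Salazar (1 Aug 1997) before Brennan (14 Dec 2004) before Delgado (6 Jun 2006).
Baptiste and Salazar both have date of rank 20 Feb 2000, so the next rule applies.
Baptiste and Salazar both have total federal service 6 years, so the next rule applies.
Among Baptiste and Salazar, by lineal number (lower first): Baptiste (392) before Salazar (855).
Full order: Moreau, Andersen, Johansson, Baptiste, Salazar, Brennan, Delgado.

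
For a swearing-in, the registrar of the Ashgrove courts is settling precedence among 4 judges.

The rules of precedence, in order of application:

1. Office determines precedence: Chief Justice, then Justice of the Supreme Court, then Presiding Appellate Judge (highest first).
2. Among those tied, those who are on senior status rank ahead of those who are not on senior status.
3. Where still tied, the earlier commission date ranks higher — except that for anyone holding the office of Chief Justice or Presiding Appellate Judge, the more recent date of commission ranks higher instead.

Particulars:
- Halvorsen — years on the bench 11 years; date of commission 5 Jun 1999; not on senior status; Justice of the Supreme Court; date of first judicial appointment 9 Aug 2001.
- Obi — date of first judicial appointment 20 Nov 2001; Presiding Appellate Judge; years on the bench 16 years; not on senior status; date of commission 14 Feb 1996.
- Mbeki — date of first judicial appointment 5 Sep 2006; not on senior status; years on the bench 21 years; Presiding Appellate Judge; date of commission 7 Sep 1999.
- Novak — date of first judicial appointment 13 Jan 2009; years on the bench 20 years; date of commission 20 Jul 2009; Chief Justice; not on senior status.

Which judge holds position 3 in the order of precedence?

Mbeki

By office: Novak (Chief Justice); then Halvorsen (Justice of the Supreme Court); then Mbeki and Obi (Presiding Appellate Judge).
Mbeki and Obi are each not on senior status, so the next rule applies.
Among Mbeki and Obi, by date of commission (later first) (reversed rule for this group): Mbeki (7 Sep 1999) before Obi (14 Feb 1996).
Order: Novak, Halvorsen, Mbeki, Obi.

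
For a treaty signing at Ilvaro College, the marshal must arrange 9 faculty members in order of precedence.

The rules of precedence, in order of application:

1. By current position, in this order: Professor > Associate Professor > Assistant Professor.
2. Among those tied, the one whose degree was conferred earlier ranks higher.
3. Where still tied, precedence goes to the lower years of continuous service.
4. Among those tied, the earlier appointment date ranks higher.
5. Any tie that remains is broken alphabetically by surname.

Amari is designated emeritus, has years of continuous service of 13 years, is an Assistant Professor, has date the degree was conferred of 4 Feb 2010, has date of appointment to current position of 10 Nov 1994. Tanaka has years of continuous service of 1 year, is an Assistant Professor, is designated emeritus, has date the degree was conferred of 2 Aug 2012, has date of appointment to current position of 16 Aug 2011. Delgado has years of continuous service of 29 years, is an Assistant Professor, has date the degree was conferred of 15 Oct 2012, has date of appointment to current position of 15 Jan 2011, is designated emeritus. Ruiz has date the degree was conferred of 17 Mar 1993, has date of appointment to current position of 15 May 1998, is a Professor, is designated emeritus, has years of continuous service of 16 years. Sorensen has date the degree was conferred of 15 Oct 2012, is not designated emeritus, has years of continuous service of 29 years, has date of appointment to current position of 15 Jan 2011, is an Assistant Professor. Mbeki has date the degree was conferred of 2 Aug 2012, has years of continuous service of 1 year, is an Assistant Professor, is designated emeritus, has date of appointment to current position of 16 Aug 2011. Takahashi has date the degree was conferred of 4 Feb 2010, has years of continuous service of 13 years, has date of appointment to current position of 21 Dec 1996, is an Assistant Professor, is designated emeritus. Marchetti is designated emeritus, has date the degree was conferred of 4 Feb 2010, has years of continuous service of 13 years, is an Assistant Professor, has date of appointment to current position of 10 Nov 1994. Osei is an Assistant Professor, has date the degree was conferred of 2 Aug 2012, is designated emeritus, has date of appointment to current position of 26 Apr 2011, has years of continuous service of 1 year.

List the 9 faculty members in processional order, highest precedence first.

Ruiz, Amari, Marchetti, Takahashi, Osei, Mbeki, Tanaka, Delgado, Sorensen

By current position: Ruiz (Professor); then Amari, Marchetti, Takahashi, Osei, Mbeki, Tanaka, Delgado and Sorensen (Assistant Professor).
Among Amari, Marchetti, Takahashi, Osei, Mbeki, Tanaka, Delgado and Sorensen, by date the degree was conferred (earlier first): Amari, Marchetti and Takahashi (4 Feb 2010) before Osei, Mbeki and Tanaka (2 Aug 2012) before Delgado and Sorensen (15 Oct 2012).
Amari, Marchetti and Takahashi all have years of continuous service 13 years, so the next rule applies.
Among Amari, Marchetti and Takahashi, by date of appointment to current position (earlier first): Amari and Marchetti (10 Nov 1994) before Takahashi (21 Dec 1996).
Among Amari and Marchetti, alphabetically by surname: Amari before Marchetti.
Osei, Mbeki and Tanaka all have years of continuous service 1 year, so the next rule applies.
Among Osei, Mbeki and Tanaka, by date of appointment to current position (earlier first): Osei (26 Apr 2011) before Mbeki and Tanaka (16 Aug 2011).
Among Mbeki and Tanaka, alphabetically by surname: Mbeki before Tanaka.
Delgado and Sorensen both have years of continuous service 29 years, so the next rule applies.
Delgado and Sorensen both have date of appointment to current position 15 Jan 2011, so the next rule applies.
Among Delgado and Sorensen, alphabetically by surname: Delgado before Sorensen.
Full order: Ruiz, Amari, Marchetti, Takahashi, Osei, Mbeki, Tanaka, Delgado, Sorensen.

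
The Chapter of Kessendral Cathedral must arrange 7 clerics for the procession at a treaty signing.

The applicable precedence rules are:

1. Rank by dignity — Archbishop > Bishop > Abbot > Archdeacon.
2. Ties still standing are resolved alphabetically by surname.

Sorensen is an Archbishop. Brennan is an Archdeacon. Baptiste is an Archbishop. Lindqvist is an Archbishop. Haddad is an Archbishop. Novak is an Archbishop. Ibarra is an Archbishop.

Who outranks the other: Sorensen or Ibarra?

Ibarra

By dignity: Baptiste, Haddad, Ibarra, Lindqvist, Novak and Sorensen (Archbishop); then Brennan (Archdeacon).
Among Baptiste, Haddad, Ibarra, Lindqvist, Novak and Sorensen, alphabetically by surname: Baptiste before Haddad before Ibarra before Lindqvist before Novak before Sorensen.
So Ibarra takes precedence.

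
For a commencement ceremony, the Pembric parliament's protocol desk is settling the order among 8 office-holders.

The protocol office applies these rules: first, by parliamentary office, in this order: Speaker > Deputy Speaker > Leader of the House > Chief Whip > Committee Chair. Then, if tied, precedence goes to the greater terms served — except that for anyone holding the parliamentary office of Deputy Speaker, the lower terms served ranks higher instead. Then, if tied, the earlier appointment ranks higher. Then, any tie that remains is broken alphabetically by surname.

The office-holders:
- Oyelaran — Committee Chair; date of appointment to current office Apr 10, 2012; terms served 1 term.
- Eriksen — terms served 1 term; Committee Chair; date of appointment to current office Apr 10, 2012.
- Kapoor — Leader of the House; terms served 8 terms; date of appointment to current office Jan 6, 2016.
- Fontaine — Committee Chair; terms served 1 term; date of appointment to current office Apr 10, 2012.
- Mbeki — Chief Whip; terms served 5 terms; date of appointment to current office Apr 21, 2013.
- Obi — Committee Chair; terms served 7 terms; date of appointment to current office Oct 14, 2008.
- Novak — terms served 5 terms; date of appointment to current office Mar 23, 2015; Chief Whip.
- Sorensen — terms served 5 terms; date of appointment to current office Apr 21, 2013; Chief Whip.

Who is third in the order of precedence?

Sorensen

By parliamentary office: Kapoor (Leader of the House); then Mbeki, Sorensen and Novak (Chief Whip); then Obi, Eriksen, Fontaine and Oyelaran (Committee Chair).
Mbeki, Sorensen and Novak all have terms served 5 terms, so the next rule applies.
Among Mbeki, Sorensen and Novak, by date of appointment to current office (earlier first): Mbeki and Sorensen (Apr 21, 2013) before Novak (Mar 23, 2015).
Among Mbeki and Sorensen, alphabetically by surname: Mbeki before Sorensen.
Among Obi, Eriksen, Fontaine and Oyelaran, by terms served (higher first): Obi (7 terms) before Eriksen, Fontaine and Oyelaran (1 term).
Eriksen, Fontaine and Oyelaran all have date of appointment to current office Apr 10, 2012, so the next rule applies.
Among Eriksen, Fontaine and Oyelaran, alphabetically by surname: Eriksen before Fontaine before Oyelaran.
Order: Kapoor, Mbeki, Sorensen, Novak, Obi, Eriksen, Fontaine, Oyelaran.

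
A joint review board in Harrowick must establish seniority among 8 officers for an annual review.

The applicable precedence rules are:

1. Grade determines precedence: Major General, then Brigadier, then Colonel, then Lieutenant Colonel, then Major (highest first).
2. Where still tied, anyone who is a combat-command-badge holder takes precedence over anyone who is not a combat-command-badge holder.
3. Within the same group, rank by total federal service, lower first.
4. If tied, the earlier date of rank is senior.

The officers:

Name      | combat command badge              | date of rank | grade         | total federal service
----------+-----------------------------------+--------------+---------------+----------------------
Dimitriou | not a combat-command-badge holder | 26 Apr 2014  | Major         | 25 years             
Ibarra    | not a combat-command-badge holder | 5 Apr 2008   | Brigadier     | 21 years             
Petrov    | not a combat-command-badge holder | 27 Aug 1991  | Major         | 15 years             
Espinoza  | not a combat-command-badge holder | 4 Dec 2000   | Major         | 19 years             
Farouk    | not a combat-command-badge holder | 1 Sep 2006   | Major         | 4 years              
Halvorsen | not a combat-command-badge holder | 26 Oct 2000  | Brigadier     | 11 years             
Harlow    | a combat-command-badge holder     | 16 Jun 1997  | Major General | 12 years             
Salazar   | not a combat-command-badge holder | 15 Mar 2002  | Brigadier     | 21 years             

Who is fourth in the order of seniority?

By grade: Harlow (Major General); then Halvorsen, Salazar and Ibarra (Brigadier); then Farouk, Petrov, Espinoza and Dimitriou (Major).
Halvorsen, Salazar and Ibarra are each not a combat-command-badge holder, so the next rule applies.
Among Halvorsen, Salazar and Ibarra, by total federal service (lower first): Halvorsen (11 years) before Salazar and Ibarra (21 years).
Among Salazar and Ibarra, by date of rank (earlier first): Salazar (15 Mar 2002) before Ibarra (5 Apr 2008).
Farouk, Petrov, Espinoza and Dimitriou are each not a combat-command-badge holder, so the next rule applies.
Among Farouk, Petrov, Espinoza and Dimitriou, by total federal service (lower first): Farouk (4 years) before Petrov (15 years) before Espinoza (19 years) before Dimitriou (25 years).
Order: Harlow, Halvorsen, Salazar, Ibarra, Farouk, Petrov, Espinoza, Dimitriou.

Ibarra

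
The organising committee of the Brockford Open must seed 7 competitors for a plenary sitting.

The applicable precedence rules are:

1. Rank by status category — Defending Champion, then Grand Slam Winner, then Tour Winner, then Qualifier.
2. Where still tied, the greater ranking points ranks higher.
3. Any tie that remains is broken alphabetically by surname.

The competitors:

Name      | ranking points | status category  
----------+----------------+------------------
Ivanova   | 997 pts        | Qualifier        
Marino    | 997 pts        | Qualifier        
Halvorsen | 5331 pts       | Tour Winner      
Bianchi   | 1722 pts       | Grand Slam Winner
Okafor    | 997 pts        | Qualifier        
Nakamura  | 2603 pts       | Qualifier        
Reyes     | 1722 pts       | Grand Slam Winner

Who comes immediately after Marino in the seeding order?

By status category: Bianchi and Reyes (Grand Slam Winner); then Halvorsen (Tour Winner); then Nakamura, Ivanova, Marino and Okafor (Qualifier).
Bianchi and Reyes both have ranking points 1722 pts, so the next rule applies.
Among Bianchi and Reyes, alphabetically by surname: Bianchi before Reyes.
Among Nakamura, Ivanova, Marino and Okafor, by ranking points (higher first): Nakamura (2603 pts) before Ivanova, Marino and Okafor (997 pts).
Among Ivanova, Marino and Okafor, alphabetically by surname: Ivanova before Marino before Okafor.
Order: Bianchi, Reyes, Halvorsen, Nakamura, Ivanova, Marino, Okafor.

Okafor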